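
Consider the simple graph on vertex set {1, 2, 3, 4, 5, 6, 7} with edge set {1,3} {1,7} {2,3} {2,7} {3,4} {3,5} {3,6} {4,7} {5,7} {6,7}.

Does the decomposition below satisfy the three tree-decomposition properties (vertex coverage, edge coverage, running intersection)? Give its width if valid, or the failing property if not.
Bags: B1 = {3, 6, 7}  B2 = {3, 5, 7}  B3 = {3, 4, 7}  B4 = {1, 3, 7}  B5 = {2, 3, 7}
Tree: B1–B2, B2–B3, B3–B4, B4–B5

Checking the three conditions: (i) the bags cover all of {1, 2, 3, 4, 5, 6, 7}; (ii) for each edge, some bag contains both endpoints; (iii) the bags containing any fixed vertex form a subtree. All hold, so the decomposition is valid with width 3 − 1 = 2.

Yes; width 2.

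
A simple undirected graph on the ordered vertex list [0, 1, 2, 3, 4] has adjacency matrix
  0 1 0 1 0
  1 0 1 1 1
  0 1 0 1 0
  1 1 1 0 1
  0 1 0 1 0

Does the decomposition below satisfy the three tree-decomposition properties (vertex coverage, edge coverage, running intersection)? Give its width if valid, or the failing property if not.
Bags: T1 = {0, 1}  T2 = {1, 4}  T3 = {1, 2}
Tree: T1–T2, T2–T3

No — vertex 3 appears in no bag.

A tree decomposition must satisfy three properties: every vertex lies in some bag; for every edge, both endpoints lie together in some bag; and for every vertex, the bags containing it form a connected subtree. Here vertex 3 appears in no bag, so the decomposition is invalid.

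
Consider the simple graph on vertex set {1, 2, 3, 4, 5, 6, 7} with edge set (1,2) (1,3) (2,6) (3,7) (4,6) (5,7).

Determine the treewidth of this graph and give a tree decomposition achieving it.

Every bag has size at most 2, so the width is 2 − 1 = 1 and tw(G) ≤ 1. G has an edge, so its treewidth is at least 1. Therefore the treewidth is 1.

Treewidth 1.
One such decomposition:
Bags: B1 = {4, 6}  B2 = {2, 6}  B3 = {1, 2}  B4 = {1, 3}  B5 = {3, 7}  B6 = {5, 7}
Tree: B1–B2, B2–B3, B3–B4, B4–B5, B5–B6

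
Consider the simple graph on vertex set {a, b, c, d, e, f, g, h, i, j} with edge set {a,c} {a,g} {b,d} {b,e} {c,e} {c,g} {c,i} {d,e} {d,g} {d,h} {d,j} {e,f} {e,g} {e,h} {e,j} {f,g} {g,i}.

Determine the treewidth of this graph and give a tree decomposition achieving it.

Treewidth 2.
Bags: B1 = {d, e, g}  B2 = {c, e, g}  B3 = {d, e, h}  B4 = {e, f, g}  B5 = {b, d, e}  B6 = {c, g, i}  B7 = {d, e, j}  B8 = {a, c, g}
Tree: B1–B2, B1–B3, B1–B4, B1–B5, B2–B6, B3–B7, B2–B8

The largest bag has 3 vertices, giving width 2; this decomposition certifies tw(G) ≤ 2. Conversely, {d, e, g} is a clique of size 3, and the vertices of any clique must share a bag in every tree decomposition; so some bag has ≥ 3 vertices and tw(G) ≥ 2. The upper and lower bounds meet at 2, so that is the treewidth.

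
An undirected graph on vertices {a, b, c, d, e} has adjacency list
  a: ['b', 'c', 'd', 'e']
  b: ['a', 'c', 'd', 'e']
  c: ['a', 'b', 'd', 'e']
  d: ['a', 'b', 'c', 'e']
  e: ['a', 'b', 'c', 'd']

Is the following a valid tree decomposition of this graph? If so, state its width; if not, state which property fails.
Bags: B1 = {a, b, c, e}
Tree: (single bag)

A tree decomposition must satisfy three properties: every vertex lies in some bag; for every edge, both endpoints lie together in some bag; and for every vertex, the bags containing it form a connected subtree. Here vertex d appears in no bag, so the decomposition is invalid.

No — vertex d appears in no bag.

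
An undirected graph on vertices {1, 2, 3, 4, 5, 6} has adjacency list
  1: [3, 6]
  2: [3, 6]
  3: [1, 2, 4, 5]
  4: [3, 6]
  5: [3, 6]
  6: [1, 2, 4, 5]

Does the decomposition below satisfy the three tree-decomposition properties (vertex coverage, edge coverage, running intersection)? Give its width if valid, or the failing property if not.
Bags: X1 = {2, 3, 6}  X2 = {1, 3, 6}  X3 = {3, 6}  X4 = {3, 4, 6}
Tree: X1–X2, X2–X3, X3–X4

A tree decomposition must satisfy three properties: every vertex lies in some bag; for every edge, both endpoints lie together in some bag; and for every vertex, the bags containing it form a connected subtree. Here vertex 5 appears in no bag, so the decomposition is invalid.

No — vertex 5 appears in no bag.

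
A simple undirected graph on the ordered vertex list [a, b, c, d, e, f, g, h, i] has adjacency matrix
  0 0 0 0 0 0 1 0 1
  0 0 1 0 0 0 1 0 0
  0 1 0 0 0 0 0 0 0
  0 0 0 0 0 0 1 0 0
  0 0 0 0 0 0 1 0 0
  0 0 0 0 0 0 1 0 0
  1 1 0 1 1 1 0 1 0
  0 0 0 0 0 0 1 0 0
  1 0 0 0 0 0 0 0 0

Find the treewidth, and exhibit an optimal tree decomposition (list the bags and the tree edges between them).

Treewidth 1.
One such decomposition:
Bags: B1 = {b, g}  B2 = {b, c}  B3 = {a, g}  B4 = {g, h}  B5 = {e, g}  B6 = {d, g}  B7 = {a, i}  B8 = {f, g}
Tree: B1–B2, B1–B3, B3–B4, B4–B5, B3–B6, B3–B7, B1–B8

The largest bag has 2 vertices, giving width 1; this decomposition certifies tw(G) ≤ 1. G has an edge, so its treewidth is at least 1. The upper and lower bounds meet at 1, so that is the treewidth.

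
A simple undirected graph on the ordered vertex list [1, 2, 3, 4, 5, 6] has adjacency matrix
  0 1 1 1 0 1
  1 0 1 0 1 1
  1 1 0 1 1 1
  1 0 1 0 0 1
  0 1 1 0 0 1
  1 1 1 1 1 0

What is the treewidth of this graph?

A width-3 tree decomposition is:
Bags: B1 = {1, 3, 4, 6}  B2 = {1, 2, 3, 6}  B3 = {2, 3, 5, 6}
Tree: B1–B2, B2–B3
Each bag holds 4 vertices, so the decomposition has width 3, which upper-bounds the treewidth. Conversely, {1, 2, 3, 6} is a clique of size 4, and the vertices of any clique must share a bag in every tree decomposition; so some bag has ≥ 4 vertices and tw(G) ≥ 3. Combining the bounds, tw(G) = 3.

3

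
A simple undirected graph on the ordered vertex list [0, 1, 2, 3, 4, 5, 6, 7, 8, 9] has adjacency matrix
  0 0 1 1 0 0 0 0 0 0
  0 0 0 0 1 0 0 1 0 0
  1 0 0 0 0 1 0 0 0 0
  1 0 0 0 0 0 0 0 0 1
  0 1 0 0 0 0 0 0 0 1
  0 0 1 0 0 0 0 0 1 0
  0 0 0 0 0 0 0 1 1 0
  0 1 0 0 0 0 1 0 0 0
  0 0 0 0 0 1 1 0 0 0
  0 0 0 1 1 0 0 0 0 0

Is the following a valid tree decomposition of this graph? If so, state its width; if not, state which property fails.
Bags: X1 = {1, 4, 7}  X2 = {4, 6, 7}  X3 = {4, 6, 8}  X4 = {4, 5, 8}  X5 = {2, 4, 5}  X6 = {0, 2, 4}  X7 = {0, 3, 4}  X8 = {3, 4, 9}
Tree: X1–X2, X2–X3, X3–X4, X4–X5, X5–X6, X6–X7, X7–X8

Yes; width 2.

Checking the three conditions: (i) the bags cover all of {0, 1, 2, 3, 4, 5, 6, 7, 8, 9}; (ii) for each edge, some bag contains both endpoints; (iii) the bags containing any fixed vertex form a subtree. All hold, so the decomposition is valid with width 3 − 1 = 2.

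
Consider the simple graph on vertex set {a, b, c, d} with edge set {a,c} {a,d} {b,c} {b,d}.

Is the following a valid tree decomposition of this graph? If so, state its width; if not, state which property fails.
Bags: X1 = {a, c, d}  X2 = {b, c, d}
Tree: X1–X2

Checking the three conditions: (i) the bags cover all of {a, b, c, d}; (ii) for each edge, some bag contains both endpoints; (iii) the bags containing any fixed vertex form a subtree. All hold, so the decomposition is valid with width 3 − 1 = 2.

Yes; width 2.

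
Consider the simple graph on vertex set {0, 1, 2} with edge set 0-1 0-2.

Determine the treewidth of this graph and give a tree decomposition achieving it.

Treewidth 1.
One optimal decomposition is:
Bags: B1 = {0, 2}  B2 = {0, 1}
Tree: B1–B2

Each bag holds 2 vertices, so the decomposition has width 1, which upper-bounds the treewidth. Any graph with an edge has treewidth ≥ 1, and G has the edge 0–2. The upper and lower bounds meet at 1, so that is the treewidth.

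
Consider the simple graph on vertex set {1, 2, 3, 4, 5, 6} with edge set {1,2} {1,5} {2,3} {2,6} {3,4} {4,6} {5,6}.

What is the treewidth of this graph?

2

A width-2 tree decomposition is:
Bags: B1 = {1, 2, 5}  B2 = {2, 5, 6}  B3 = {2, 3, 6}  B4 = {3, 4, 6}
Tree: B1–B2, B2–B3, B3–B4
The largest bag has 3 vertices, giving width 2; this decomposition certifies tw(G) ≤ 2. Since 1–5–6–2–1 is a cycle in G, G is not acyclic. Forests are exactly the graphs of treewidth ≤ 1, so tw(G) ≥ 2. Combining the bounds, tw(G) = 2.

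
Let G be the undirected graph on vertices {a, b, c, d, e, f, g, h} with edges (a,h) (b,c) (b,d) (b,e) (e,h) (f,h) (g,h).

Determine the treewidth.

1

A width-1 tree decomposition is:
Bags: B1 = {g, h}  B2 = {e, h}  B3 = {a, h}  B4 = {b, e}  B5 = {b, c}  B6 = {b, d}  B7 = {f, h}
Tree: B1–B2, B1–B3, B2–B4, B4–B5, B5–B6, B1–B7
Every bag has size at most 2, so the width is 2 − 1 = 1 and tw(G) ≤ 1. Since G has at least one edge (e.g. h–g), it is not an edgeless graph, so tw(G) ≥ 1. Hence tw(G) = 1 exactly.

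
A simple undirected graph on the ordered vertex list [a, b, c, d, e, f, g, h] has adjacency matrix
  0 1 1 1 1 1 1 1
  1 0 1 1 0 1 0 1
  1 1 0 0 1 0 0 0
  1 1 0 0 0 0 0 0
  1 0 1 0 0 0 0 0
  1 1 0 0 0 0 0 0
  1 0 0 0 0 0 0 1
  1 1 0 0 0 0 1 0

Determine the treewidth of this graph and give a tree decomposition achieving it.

Every bag has size at most 3, so the width is 3 − 1 = 2 and tw(G) ≤ 2. For the lower bound, the 3 vertices {a, g, h} are pairwise adjacent, and any tree decomposition puts a clique entirely inside one bag — forcing width ≥ 2. Therefore the treewidth is 2.

Treewidth 2.
One optimal decomposition is:
Bags: B1 = {a, b, h}  B2 = {a, b, d}  B3 = {a, b, c}  B4 = {a, b, f}  B5 = {a, g, h}  B6 = {a, c, e}
Tree: B1–B2, B2–B3, B3–B4, B1–B5, B3–B6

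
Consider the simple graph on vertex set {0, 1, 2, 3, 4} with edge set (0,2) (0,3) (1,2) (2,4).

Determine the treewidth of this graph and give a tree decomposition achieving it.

Each bag holds 2 vertices, so the decomposition has width 1, which upper-bounds the treewidth. Since G has at least one edge (e.g. 2–4), it is not an edgeless graph, so tw(G) ≥ 1. Therefore the treewidth is 1.

Treewidth 1.
One such decomposition:
Bags: B1 = {2, 4}  B2 = {0, 2}  B3 = {1, 2}  B4 = {0, 3}
Tree: B1–B2, B1–B3, B2–B4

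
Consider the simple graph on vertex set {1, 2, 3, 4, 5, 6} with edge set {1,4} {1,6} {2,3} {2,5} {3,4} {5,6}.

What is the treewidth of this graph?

A width-2 tree decomposition is:
Bags: B1 = {2, 5, 6}  B2 = {1, 2, 6}  B3 = {1, 2, 4}  B4 = {2, 3, 4}
Tree: B1–B2, B2–B3, B3–B4
Every bag has size at most 3, so the width is 3 − 1 = 2 and tw(G) ≤ 2. For the lower bound, G contains the cycle 2–5–6–1–4–3–2, so G is not a forest; only forests have treewidth ≤ 1, hence tw(G) ≥ 2. Hence tw(G) = 2 exactly.

2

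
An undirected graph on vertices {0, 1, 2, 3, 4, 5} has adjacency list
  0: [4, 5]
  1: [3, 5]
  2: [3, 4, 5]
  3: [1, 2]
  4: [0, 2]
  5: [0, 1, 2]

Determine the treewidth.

A width-2 tree decomposition is:
Bags: B1 = {1, 2, 3}  B2 = {1, 2, 5}  B3 = {2, 4, 5}  B4 = {0, 4, 5}
Tree: B1–B2, B2–B3, B3–B4
Every bag has size at most 3, so the width is 3 − 1 = 2 and tw(G) ≤ 2. For the lower bound, G contains the cycle 3–1–5–2–3, so G is not a forest; only forests have treewidth ≤ 1, hence tw(G) ≥ 2. Combining the bounds, tw(G) = 2.

2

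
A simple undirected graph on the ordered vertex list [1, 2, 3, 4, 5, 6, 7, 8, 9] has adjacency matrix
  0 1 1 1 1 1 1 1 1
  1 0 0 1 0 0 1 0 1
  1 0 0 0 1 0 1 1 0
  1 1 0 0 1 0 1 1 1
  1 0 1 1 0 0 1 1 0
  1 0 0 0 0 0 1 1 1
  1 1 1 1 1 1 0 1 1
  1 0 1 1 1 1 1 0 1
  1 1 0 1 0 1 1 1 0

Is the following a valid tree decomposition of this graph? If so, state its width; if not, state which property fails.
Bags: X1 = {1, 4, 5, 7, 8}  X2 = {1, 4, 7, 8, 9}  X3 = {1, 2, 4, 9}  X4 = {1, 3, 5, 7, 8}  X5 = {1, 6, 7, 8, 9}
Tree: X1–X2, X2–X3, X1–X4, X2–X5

A tree decomposition must satisfy three properties: every vertex lies in some bag; for every edge, both endpoints lie together in some bag; and for every vertex, the bags containing it form a connected subtree. Here edge (7,2) lies in no bag, so the decomposition is invalid.

No — edge (7,2) lies in no bag.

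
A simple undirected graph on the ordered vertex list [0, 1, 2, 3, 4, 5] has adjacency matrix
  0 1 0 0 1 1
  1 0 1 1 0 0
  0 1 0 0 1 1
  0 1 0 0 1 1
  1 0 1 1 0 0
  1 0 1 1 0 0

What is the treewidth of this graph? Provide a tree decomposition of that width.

Each bag holds 4 vertices, so the decomposition has width 3, which upper-bounds the treewidth. For the lower bound: the 4 vertex sets {1,2}, {3,4}, {0}, {5} are disjoint, each induces a connected subgraph, and every pair is joined by at least one edge of G. Contracting each set to a single vertex therefore yields K_{4} as a minor, and since treewidth is minor-monotone, tw(G) ≥ tw(K_{4}) = 3. Therefore the treewidth is 3.

Treewidth 3.
One optimal decomposition is:
Bags: B1 = {0, 1, 2, 3}  B2 = {0, 2, 3, 4}  B3 = {0, 2, 3, 5}
Tree: B1–B2, B2–B3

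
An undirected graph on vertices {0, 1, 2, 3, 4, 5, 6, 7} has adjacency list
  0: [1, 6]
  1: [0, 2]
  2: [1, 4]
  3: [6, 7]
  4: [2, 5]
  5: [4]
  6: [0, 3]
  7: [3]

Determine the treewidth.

1

A width-1 tree decomposition is:
Bags: B1 = {4, 5}  B2 = {2, 4}  B3 = {1, 2}  B4 = {0, 1}  B5 = {0, 6}  B6 = {3, 6}  B7 = {3, 7}
Tree: B1–B2, B2–B3, B3–B4, B4–B5, B5–B6, B6–B7
The largest bag has 2 vertices, giving width 1; this decomposition certifies tw(G) ≤ 1. G has an edge, so its treewidth is at least 1. The upper and lower bounds meet at 1, so that is the treewidth.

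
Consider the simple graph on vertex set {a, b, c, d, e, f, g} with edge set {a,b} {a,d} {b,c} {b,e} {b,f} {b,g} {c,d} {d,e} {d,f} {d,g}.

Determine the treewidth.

A width-2 tree decomposition is:
Bags: B1 = {b, d, f}  B2 = {b, d, e}  B3 = {b, c, d}  B4 = {b, d, g}  B5 = {a, b, d}
Tree: B1–B2, B2–B3, B3–B4, B4–B5
Each bag holds 3 vertices, so the decomposition has width 2, which upper-bounds the treewidth. Since b–f–d–e–b is a cycle in G, G is not acyclic. Forests are exactly the graphs of treewidth ≤ 1, so tw(G) ≥ 2. The upper and lower bounds meet at 2, so that is the treewidth.

2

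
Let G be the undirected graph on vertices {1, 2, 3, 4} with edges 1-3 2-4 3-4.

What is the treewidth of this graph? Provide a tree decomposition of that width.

Treewidth 1.
One such decomposition:
Bags: B1 = {3, 4}  B2 = {1, 3}  B3 = {2, 4}
Tree: B1–B2, B1–B3

The largest bag has 2 vertices, giving width 1; this decomposition certifies tw(G) ≤ 1. G has an edge, so its treewidth is at least 1. Therefore the treewidth is 1.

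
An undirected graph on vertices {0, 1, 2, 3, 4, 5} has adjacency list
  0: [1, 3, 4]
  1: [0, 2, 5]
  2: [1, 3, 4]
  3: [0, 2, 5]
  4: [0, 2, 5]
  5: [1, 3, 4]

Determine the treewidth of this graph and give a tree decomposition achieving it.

Treewidth 3.
Bags: B1 = {0, 1, 3, 4}  B2 = {1, 2, 3, 4}  B3 = {1, 3, 4, 5}
Tree: B1–B2, B2–B3

Every bag has size at most 4, so the width is 4 − 1 = 3 and tw(G) ≤ 3. For the lower bound: the 4 vertex sets {0,3}, {2,4}, {1}, {5} are disjoint, each induces a connected subgraph, and every pair is joined by at least one edge of G. Contracting each set to a single vertex therefore yields K_{4} as a minor, and since treewidth is minor-monotone, tw(G) ≥ tw(K_{4}) = 3. Hence tw(G) = 3 exactly.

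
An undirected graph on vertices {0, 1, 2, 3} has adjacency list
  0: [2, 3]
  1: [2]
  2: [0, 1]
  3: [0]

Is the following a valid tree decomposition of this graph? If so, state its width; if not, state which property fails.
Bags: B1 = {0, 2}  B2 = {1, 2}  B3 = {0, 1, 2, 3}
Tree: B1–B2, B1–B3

No — bags containing vertex 1 are not connected in the tree.

A tree decomposition must satisfy three properties: every vertex lies in some bag; for every edge, both endpoints lie together in some bag; and for every vertex, the bags containing it form a connected subtree. Here bags containing vertex 1 are not connected in the tree, so the decomposition is invalid.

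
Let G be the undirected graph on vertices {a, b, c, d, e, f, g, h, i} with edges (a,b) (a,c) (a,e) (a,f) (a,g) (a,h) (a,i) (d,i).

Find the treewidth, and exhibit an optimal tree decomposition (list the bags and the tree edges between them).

Each bag holds 2 vertices, so the decomposition has width 1, which upper-bounds the treewidth. Since G has at least one edge (e.g. a–i), it is not an edgeless graph, so tw(G) ≥ 1. The upper and lower bounds meet at 1, so that is the treewidth.

Treewidth 1.
One such decomposition:
Bags: B1 = {a, i}  B2 = {a, b}  B3 = {a, e}  B4 = {a, f}  B5 = {a, c}  B6 = {d, i}  B7 = {a, g}  B8 = {a, h}
Tree: B1–B2, B1–B3, B1–B4, B2–B5, B1–B6, B2–B7, B2–B8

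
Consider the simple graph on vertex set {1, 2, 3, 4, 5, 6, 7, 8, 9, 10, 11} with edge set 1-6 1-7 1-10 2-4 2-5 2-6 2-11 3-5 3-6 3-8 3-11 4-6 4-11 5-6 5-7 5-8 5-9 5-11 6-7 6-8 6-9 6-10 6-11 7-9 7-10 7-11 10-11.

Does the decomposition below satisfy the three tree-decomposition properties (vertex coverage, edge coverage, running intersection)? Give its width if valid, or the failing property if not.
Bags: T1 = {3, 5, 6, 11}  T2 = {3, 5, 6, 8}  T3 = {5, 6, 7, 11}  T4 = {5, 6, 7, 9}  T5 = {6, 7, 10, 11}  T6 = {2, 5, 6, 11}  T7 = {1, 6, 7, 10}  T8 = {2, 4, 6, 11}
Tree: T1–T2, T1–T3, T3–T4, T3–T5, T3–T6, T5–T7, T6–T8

Yes; width 3.

Checking the three conditions: (i) the bags cover all of {1, 2, 3, 4, 5, 6, 7, 8, 9, 10, 11}; (ii) for each edge, some bag contains both endpoints; (iii) the bags containing any fixed vertex form a subtree. All hold, so the decomposition is valid with width 4 − 1 = 3.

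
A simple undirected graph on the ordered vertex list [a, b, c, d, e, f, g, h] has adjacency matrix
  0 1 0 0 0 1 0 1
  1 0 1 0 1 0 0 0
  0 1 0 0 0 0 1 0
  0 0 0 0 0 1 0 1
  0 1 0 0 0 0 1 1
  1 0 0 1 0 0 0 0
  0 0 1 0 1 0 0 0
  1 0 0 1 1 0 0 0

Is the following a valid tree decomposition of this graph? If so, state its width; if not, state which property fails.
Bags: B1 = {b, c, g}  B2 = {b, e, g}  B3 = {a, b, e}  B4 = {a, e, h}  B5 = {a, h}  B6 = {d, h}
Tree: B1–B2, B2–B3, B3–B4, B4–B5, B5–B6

No — vertex f appears in no bag.

A tree decomposition must satisfy three properties: every vertex lies in some bag; for every edge, both endpoints lie together in some bag; and for every vertex, the bags containing it form a connected subtree. Here vertex f appears in no bag, so the decomposition is invalid.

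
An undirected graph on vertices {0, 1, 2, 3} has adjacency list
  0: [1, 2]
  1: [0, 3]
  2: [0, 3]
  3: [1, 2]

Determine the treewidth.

A width-2 tree decomposition is:
Bags: B1 = {1, 2, 3}  B2 = {0, 1, 2}
Tree: B1–B2
Every bag has size at most 3, so the width is 3 − 1 = 2 and tw(G) ≤ 2. The edges 2–3–1–0–2 form a cycle, so G is not a tree and its treewidth is at least 2. Combining the bounds, tw(G) = 2.

2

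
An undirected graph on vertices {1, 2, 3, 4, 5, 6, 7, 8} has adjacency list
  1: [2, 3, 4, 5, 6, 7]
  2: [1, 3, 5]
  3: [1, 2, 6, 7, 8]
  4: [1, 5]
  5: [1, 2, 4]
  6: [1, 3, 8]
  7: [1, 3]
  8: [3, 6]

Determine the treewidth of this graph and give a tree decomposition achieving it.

Treewidth 2.
Bags: B1 = {1, 3, 7}  B2 = {1, 3, 6}  B3 = {3, 6, 8}  B4 = {1, 2, 3}  B5 = {1, 2, 5}  B6 = {1, 4, 5}
Tree: B1–B2, B2–B3, B2–B4, B4–B5, B5–B6

Each bag holds 3 vertices, so the decomposition has width 2, which upper-bounds the treewidth. For the lower bound, the 3 vertices {3, 6, 8} are pairwise adjacent, and any tree decomposition puts a clique entirely inside one bag — forcing width ≥ 2. Combining the bounds, tw(G) = 2.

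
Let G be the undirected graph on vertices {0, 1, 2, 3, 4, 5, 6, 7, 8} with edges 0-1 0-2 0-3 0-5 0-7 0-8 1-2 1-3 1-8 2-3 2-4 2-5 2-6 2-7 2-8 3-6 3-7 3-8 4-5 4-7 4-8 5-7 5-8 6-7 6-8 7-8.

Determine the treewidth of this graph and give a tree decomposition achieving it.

Treewidth 4.
One optimal decomposition is:
Bags: B1 = {2, 3, 6, 7, 8}  B2 = {0, 2, 3, 7, 8}  B3 = {0, 2, 5, 7, 8}  B4 = {2, 4, 5, 7, 8}  B5 = {0, 1, 2, 3, 8}
Tree: B1–B2, B2–B3, B3–B4, B2–B5

The largest bag has 5 vertices, giving width 4; this decomposition certifies tw(G) ≤ 4. Conversely, {0, 1, 2, 3, 8} is a clique of size 5, and the vertices of any clique must share a bag in every tree decomposition; so some bag has ≥ 5 vertices and tw(G) ≥ 4. Combining the bounds, tw(G) = 4.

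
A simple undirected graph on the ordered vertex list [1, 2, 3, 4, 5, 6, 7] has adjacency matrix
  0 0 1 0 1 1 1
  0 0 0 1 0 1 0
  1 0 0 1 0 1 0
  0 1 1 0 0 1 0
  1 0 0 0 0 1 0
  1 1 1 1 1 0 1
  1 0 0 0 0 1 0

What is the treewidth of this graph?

A width-2 tree decomposition is:
Bags: B1 = {3, 4, 6}  B2 = {1, 3, 6}  B3 = {1, 6, 7}  B4 = {1, 5, 6}  B5 = {2, 4, 6}
Tree: B1–B2, B2–B3, B3–B4, B1–B5
Every bag has size at most 3, so the width is 3 − 1 = 2 and tw(G) ≤ 2. On the other hand G contains the 3-clique {1, 3, 6}. A clique must lie in a single bag of any decomposition, so no decomposition can have width below 2. Hence tw(G) = 2 exactly.

2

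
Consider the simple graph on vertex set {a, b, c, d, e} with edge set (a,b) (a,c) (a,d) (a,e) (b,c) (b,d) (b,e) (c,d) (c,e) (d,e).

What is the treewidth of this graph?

A width-4 tree decomposition is:
Bags: B1 = {a, b, c, d, e}
Tree: (single bag)
A single bag containing all 5 vertices is trivially a valid decomposition of width 4. On the other hand G contains the 5-clique {a, b, c, d, e}. A clique must lie in a single bag of any decomposition, so no decomposition can have width below 4. The upper and lower bounds meet at 4, so that is the treewidth.

4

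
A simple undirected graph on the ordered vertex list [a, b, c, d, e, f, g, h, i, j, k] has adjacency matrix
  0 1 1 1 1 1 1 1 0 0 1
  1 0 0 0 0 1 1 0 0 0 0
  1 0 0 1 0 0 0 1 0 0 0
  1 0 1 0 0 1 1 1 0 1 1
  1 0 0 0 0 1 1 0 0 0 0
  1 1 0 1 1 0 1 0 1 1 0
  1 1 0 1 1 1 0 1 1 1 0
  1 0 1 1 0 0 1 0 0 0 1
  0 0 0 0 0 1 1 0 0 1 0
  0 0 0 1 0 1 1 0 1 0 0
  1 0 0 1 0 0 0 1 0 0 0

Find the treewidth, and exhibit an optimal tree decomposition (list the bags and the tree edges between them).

Treewidth 3.
Bags: B1 = {d, f, g, j}  B2 = {a, d, f, g}  B3 = {a, d, g, h}  B4 = {a, c, d, h}  B5 = {a, d, h, k}  B6 = {a, b, f, g}  B7 = {a, e, f, g}  B8 = {f, g, i, j}
Tree: B1–B2, B2–B3, B3–B4, B4–B5, B2–B6, B6–B7, B1–B8

Every bag has size at most 4, so the width is 4 − 1 = 3 and tw(G) ≤ 3. For the lower bound, the 4 vertices {a, d, g, h} are pairwise adjacent, and any tree decomposition puts a clique entirely inside one bag — forcing width ≥ 3. Hence tw(G) = 3 exactly.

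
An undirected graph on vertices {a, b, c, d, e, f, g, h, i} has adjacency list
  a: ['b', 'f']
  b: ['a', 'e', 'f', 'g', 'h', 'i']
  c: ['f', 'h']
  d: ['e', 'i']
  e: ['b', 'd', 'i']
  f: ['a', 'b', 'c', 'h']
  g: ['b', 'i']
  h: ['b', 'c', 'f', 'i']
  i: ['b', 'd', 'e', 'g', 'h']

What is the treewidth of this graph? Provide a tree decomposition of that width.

The largest bag has 3 vertices, giving width 2; this decomposition certifies tw(G) ≤ 2. On the other hand G contains the 3-clique {d, e, i}. A clique must lie in a single bag of any decomposition, so no decomposition can have width below 2. The upper and lower bounds meet at 2, so that is the treewidth.

Treewidth 2.
One such decomposition:
Bags: B1 = {b, e, i}  B2 = {b, h, i}  B3 = {b, f, h}  B4 = {b, g, i}  B5 = {c, f, h}  B6 = {a, b, f}  B7 = {d, e, i}
Tree: B1–B2, B2–B3, B1–B4, B3–B5, B3–B6, B1–B7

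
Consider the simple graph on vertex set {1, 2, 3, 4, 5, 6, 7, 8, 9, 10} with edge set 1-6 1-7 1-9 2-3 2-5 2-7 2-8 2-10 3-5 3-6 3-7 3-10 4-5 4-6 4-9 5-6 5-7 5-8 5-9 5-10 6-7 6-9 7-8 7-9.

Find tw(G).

3

A width-3 tree decomposition is:
Bags: B1 = {2, 3, 5, 7}  B2 = {2, 5, 7, 8}  B3 = {3, 5, 6, 7}  B4 = {2, 3, 5, 10}  B5 = {5, 6, 7, 9}  B6 = {4, 5, 6, 9}  B7 = {1, 6, 7, 9}
Tree: B1–B2, B1–B3, B1–B4, B3–B5, B5–B6, B5–B7
Every bag has size at most 4, so the width is 4 − 1 = 3 and tw(G) ≤ 3. On the other hand G contains the 4-clique {1, 6, 7, 9}. A clique must lie in a single bag of any decomposition, so no decomposition can have width below 3. Combining the bounds, tw(G) = 3.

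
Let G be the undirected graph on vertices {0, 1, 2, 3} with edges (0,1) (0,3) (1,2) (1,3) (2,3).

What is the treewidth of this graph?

2

A width-2 tree decomposition is:
Bags: B1 = {0, 1, 3}  B2 = {1, 2, 3}
Tree: B1–B2
Every bag has size at most 3, so the width is 3 − 1 = 2 and tw(G) ≤ 2. Conversely, {0, 1, 3} is a clique of size 3, and the vertices of any clique must share a bag in every tree decomposition; so some bag has ≥ 3 vertices and tw(G) ≥ 2. Hence tw(G) = 2 exactly.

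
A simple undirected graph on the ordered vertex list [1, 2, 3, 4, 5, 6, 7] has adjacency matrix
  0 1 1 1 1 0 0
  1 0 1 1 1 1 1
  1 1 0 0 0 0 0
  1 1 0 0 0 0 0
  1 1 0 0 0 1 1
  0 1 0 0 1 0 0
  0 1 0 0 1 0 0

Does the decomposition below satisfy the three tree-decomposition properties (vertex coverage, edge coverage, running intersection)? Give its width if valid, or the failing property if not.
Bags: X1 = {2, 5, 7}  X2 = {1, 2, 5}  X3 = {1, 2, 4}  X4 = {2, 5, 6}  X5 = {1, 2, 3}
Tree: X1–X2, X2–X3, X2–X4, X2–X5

Yes; width 2.

Every vertex of G appears in some bag (union = {1, 2, 3, 4, 5, 6, 7}); every edge is covered by a bag; and for each vertex v the set of bags containing v is connected in the bag tree. The decomposition is therefore valid. The largest bag has 3 vertices, so the width is 2.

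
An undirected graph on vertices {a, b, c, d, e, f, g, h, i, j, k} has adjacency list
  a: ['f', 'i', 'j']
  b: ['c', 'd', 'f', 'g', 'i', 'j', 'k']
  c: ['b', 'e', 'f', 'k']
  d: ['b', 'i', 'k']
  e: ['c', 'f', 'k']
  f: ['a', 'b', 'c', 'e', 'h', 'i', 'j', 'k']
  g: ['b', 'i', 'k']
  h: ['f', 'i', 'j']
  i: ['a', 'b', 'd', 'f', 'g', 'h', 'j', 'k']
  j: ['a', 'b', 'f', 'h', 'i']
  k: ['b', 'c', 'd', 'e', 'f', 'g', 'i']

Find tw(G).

3

A width-3 tree decomposition is:
Bags: B1 = {b, f, i, k}  B2 = {b, c, f, k}  B3 = {c, e, f, k}  B4 = {b, d, i, k}  B5 = {b, f, i, j}  B6 = {f, h, i, j}  B7 = {b, g, i, k}  B8 = {a, f, i, j}
Tree: B1–B2, B2–B3, B1–B4, B1–B5, B5–B6, B4–B7, B6–B8
The largest bag has 4 vertices, giving width 3; this decomposition certifies tw(G) ≤ 3. For the lower bound, the 4 vertices {b, d, i, k} are pairwise adjacent, and any tree decomposition puts a clique entirely inside one bag — forcing width ≥ 3. Combining the bounds, tw(G) = 3.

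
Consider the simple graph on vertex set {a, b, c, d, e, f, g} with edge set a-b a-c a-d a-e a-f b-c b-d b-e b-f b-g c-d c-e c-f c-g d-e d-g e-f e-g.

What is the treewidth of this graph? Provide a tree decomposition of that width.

Treewidth 4.
One optimal decomposition is:
Bags: B1 = {a, b, c, d, e}  B2 = {a, b, c, e, f}  B3 = {b, c, d, e, g}
Tree: B1–B2, B1–B3

Every bag has size at most 5, so the width is 5 − 1 = 4 and tw(G) ≤ 4. On the other hand G contains the 5-clique {b, c, d, e, g}. A clique must lie in a single bag of any decomposition, so no decomposition can have width below 4. Combining the bounds, tw(G) = 4.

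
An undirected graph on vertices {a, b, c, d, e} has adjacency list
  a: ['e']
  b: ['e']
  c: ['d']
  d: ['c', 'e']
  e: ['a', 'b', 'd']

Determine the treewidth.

1

A width-1 tree decomposition is:
Bags: B1 = {a, e}  B2 = {d, e}  B3 = {c, d}  B4 = {b, e}
Tree: B1–B2, B2–B3, B2–B4
Every bag has size at most 2, so the width is 2 − 1 = 1 and tw(G) ≤ 1. G has an edge, so its treewidth is at least 1. Hence tw(G) = 1 exactly.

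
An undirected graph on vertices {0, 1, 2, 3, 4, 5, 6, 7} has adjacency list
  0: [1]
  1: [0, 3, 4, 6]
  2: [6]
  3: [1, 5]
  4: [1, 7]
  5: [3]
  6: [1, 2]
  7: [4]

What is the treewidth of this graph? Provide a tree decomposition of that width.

Treewidth 1.
Bags: B1 = {1, 6}  B2 = {0, 1}  B3 = {1, 4}  B4 = {2, 6}  B5 = {1, 3}  B6 = {4, 7}  B7 = {3, 5}
Tree: B1–B2, B2–B3, B1–B4, B2–B5, B3–B6, B5–B7

Every bag has size at most 2, so the width is 2 − 1 = 1 and tw(G) ≤ 1. Any graph with an edge has treewidth ≥ 1, and G has the edge 1–6. The upper and lower bounds meet at 1, so that is the treewidth.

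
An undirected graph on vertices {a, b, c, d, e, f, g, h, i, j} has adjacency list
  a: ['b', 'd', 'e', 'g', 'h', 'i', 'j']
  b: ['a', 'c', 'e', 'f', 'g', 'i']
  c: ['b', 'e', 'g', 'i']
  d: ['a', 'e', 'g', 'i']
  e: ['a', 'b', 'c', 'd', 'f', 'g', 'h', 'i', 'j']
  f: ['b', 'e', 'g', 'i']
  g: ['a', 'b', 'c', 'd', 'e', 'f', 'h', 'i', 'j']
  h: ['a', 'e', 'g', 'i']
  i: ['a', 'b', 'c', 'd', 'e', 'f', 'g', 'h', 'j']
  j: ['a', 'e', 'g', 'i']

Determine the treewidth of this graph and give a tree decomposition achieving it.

The largest bag has 5 vertices, giving width 4; this decomposition certifies tw(G) ≤ 4. For the lower bound, the 5 vertices {a, d, e, g, i} are pairwise adjacent, and any tree decomposition puts a clique entirely inside one bag — forcing width ≥ 4. Hence tw(G) = 4 exactly.

Treewidth 4.
One such decomposition:
Bags: B1 = {a, e, g, i, j}  B2 = {a, d, e, g, i}  B3 = {a, b, e, g, i}  B4 = {b, e, f, g, i}  B5 = {b, c, e, g, i}  B6 = {a, e, g, h, i}
Tree: B1–B2, B1–B3, B3–B4, B4–B5, B3–B6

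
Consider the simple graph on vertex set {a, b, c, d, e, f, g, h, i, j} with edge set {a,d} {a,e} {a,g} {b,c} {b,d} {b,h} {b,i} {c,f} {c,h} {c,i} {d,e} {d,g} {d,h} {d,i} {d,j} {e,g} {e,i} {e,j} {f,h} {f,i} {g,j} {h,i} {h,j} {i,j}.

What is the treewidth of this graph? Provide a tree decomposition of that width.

Treewidth 3.
Bags: B1 = {d, e, i, j}  B2 = {d, h, i, j}  B3 = {d, e, g, j}  B4 = {b, d, h, i}  B5 = {a, d, e, g}  B6 = {b, c, h, i}  B7 = {c, f, h, i}
Tree: B1–B2, B1–B3, B2–B4, B3–B5, B4–B6, B6–B7

The largest bag has 4 vertices, giving width 3; this decomposition certifies tw(G) ≤ 3. On the other hand G contains the 4-clique {d, e, g, j}. A clique must lie in a single bag of any decomposition, so no decomposition can have width below 3. Hence tw(G) = 3 exactly.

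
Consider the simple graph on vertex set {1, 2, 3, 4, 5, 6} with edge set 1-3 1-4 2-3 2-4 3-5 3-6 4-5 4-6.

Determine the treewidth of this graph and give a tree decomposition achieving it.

Treewidth 2.
One such decomposition:
Bags: B1 = {3, 4, 5}  B2 = {2, 3, 4}  B3 = {3, 4, 6}  B4 = {1, 3, 4}
Tree: B1–B2, B2–B3, B3–B4

Every bag has size at most 3, so the width is 3 − 1 = 2 and tw(G) ≤ 2. Since 5–4–2–3–5 is a cycle in G, G is not acyclic. Forests are exactly the graphs of treewidth ≤ 1, so tw(G) ≥ 2. Therefore the treewidth is 2.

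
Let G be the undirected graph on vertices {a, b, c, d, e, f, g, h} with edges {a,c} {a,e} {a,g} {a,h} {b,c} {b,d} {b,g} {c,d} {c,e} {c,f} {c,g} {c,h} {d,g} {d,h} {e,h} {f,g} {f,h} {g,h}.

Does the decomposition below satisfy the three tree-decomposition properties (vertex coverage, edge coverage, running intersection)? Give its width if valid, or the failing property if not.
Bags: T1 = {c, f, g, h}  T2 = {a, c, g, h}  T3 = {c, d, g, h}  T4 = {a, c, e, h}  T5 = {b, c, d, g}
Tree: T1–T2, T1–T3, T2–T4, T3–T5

Yes; width 3.

Every vertex of G appears in some bag (union = {a, b, c, d, e, f, g, h}); every edge is covered by a bag; and for each vertex v the set of bags containing v is connected in the bag tree. The decomposition is therefore valid. The largest bag has 4 vertices, so the width is 3.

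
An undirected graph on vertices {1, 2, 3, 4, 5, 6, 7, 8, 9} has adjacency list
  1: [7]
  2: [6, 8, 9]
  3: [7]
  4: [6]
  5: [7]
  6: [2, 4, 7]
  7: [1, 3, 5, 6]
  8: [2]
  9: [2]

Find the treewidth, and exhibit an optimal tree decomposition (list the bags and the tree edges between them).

Treewidth 1.
Bags: B1 = {2, 6}  B2 = {6, 7}  B3 = {4, 6}  B4 = {2, 8}  B5 = {3, 7}  B6 = {5, 7}  B7 = {1, 7}  B8 = {2, 9}
Tree: B1–B2, B2–B3, B1–B4, B2–B5, B2–B6, B6–B7, B1–B8

Every bag has size at most 2, so the width is 2 − 1 = 1 and tw(G) ≤ 1. Any graph with an edge has treewidth ≥ 1, and G has the edge 2–6. Combining the bounds, tw(G) = 1.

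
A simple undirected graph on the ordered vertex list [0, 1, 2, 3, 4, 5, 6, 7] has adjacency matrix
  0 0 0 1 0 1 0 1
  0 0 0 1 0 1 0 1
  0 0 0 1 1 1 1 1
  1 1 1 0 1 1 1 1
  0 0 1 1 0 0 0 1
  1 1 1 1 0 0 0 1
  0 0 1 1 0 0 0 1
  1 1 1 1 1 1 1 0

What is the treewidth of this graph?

3

A width-3 tree decomposition is:
Bags: B1 = {2, 3, 6, 7}  B2 = {2, 3, 5, 7}  B3 = {2, 3, 4, 7}  B4 = {0, 3, 5, 7}  B5 = {1, 3, 5, 7}
Tree: B1–B2, B2–B3, B2–B4, B4–B5
Each bag holds 4 vertices, so the decomposition has width 3, which upper-bounds the treewidth. Conversely, {0, 3, 5, 7} is a clique of size 4, and the vertices of any clique must share a bag in every tree decomposition; so some bag has ≥ 4 vertices and tw(G) ≥ 3. The upper and lower bounds meet at 3, so that is the treewidth.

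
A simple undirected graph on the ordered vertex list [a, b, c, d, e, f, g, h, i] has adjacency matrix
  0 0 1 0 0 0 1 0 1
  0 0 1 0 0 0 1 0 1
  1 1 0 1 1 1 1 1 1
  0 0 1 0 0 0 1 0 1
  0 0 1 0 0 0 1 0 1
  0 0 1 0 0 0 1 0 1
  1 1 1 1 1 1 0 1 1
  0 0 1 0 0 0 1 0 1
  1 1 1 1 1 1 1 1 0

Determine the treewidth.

A width-3 tree decomposition is:
Bags: B1 = {c, f, g, i}  B2 = {c, d, g, i}  B3 = {c, g, h, i}  B4 = {a, c, g, i}  B5 = {c, e, g, i}  B6 = {b, c, g, i}
Tree: B1–B2, B1–B3, B3–B4, B2–B5, B1–B6
Every bag has size at most 4, so the width is 4 − 1 = 3 and tw(G) ≤ 3. For the lower bound, the 4 vertices {c, d, g, i} are pairwise adjacent, and any tree decomposition puts a clique entirely inside one bag — forcing width ≥ 3. Hence tw(G) = 3 exactly.

3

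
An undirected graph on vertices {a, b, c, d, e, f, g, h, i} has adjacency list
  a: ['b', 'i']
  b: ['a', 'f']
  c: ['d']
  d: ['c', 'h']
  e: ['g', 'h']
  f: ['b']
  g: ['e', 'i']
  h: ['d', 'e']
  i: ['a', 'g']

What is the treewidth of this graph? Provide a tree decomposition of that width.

Treewidth 1.
Bags: B1 = {c, d}  B2 = {d, h}  B3 = {e, h}  B4 = {e, g}  B5 = {g, i}  B6 = {a, i}  B7 = {a, b}  B8 = {b, f}
Tree: B1–B2, B2–B3, B3–B4, B4–B5, B5–B6, B6–B7, B7–B8

The largest bag has 2 vertices, giving width 1; this decomposition certifies tw(G) ≤ 1. Any graph with an edge has treewidth ≥ 1, and G has the edge c–d. Hence tw(G) = 1 exactly.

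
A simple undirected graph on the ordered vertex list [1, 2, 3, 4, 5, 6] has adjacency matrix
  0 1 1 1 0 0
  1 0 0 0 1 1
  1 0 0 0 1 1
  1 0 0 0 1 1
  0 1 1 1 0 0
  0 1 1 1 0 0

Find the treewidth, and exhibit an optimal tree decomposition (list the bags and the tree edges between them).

Every bag has size at most 4, so the width is 4 − 1 = 3 and tw(G) ≤ 3. For the lower bound: the 4 vertex sets {4,5}, {2,6}, {1}, {3} are disjoint, each induces a connected subgraph, and every pair is joined by at least one edge of G. Contracting each set to a single vertex therefore yields K_{4} as a minor, and since treewidth is minor-monotone, tw(G) ≥ tw(K_{4}) = 3. Combining the bounds, tw(G) = 3.

Treewidth 3.
Bags: B1 = {1, 4, 5, 6}  B2 = {1, 2, 5, 6}  B3 = {1, 3, 5, 6}
Tree: B1–B2, B2–B3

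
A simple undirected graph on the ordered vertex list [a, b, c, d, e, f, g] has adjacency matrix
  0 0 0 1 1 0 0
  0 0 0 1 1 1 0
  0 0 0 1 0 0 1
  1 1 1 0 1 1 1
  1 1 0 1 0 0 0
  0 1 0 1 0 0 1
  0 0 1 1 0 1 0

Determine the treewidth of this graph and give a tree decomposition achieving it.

Treewidth 2.
One optimal decomposition is:
Bags: B1 = {b, d, f}  B2 = {d, f, g}  B3 = {c, d, g}  B4 = {b, d, e}  B5 = {a, d, e}
Tree: B1–B2, B2–B3, B1–B4, B4–B5

The largest bag has 3 vertices, giving width 2; this decomposition certifies tw(G) ≤ 2. Conversely, {a, d, e} is a clique of size 3, and the vertices of any clique must share a bag in every tree decomposition; so some bag has ≥ 3 vertices and tw(G) ≥ 2. Therefore the treewidth is 2.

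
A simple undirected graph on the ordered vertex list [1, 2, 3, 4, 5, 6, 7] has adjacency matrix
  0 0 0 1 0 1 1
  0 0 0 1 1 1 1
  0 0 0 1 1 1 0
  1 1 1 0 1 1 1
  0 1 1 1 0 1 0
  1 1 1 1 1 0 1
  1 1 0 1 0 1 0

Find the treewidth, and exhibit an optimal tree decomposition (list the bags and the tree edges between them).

Every bag has size at most 4, so the width is 4 − 1 = 3 and tw(G) ≤ 3. For the lower bound, the 4 vertices {1, 4, 6, 7} are pairwise adjacent, and any tree decomposition puts a clique entirely inside one bag — forcing width ≥ 3. Hence tw(G) = 3 exactly.

Treewidth 3.
One optimal decomposition is:
Bags: B1 = {2, 4, 5, 6}  B2 = {2, 4, 6, 7}  B3 = {1, 4, 6, 7}  B4 = {3, 4, 5, 6}
Tree: B1–B2, B2–B3, B1–B4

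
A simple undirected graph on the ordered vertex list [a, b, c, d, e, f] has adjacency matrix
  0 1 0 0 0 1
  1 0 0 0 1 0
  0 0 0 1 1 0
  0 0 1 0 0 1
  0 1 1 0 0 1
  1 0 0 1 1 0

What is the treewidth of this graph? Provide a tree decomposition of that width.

Each bag holds 3 vertices, so the decomposition has width 2, which upper-bounds the treewidth. The edges d–c–e–f–d form a cycle, so G is not a tree and its treewidth is at least 2. The upper and lower bounds meet at 2, so that is the treewidth.

Treewidth 2.
One optimal decomposition is:
Bags: B1 = {c, d, f}  B2 = {c, e, f}  B3 = {a, e, f}  B4 = {a, b, e}
Tree: B1–B2, B2–B3, B3–B4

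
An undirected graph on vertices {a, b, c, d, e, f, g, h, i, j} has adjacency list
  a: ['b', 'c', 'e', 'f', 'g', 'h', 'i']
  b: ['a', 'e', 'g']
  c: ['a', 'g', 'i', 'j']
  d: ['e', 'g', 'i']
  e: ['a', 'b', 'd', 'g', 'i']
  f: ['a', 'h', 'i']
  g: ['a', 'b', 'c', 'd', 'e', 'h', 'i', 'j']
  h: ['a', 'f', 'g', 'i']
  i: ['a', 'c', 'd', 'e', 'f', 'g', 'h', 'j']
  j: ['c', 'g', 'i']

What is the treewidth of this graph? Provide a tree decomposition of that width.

The largest bag has 4 vertices, giving width 3; this decomposition certifies tw(G) ≤ 3. For the lower bound, the 4 vertices {a, b, e, g} are pairwise adjacent, and any tree decomposition puts a clique entirely inside one bag — forcing width ≥ 3. Therefore the treewidth is 3.

Treewidth 3.
Bags: B1 = {a, e, g, i}  B2 = {a, c, g, i}  B3 = {a, g, h, i}  B4 = {a, f, h, i}  B5 = {a, b, e, g}  B6 = {d, e, g, i}  B7 = {c, g, i, j}
Tree: B1–B2, B2–B3, B3–B4, B1–B5, B1–B6, B2–B7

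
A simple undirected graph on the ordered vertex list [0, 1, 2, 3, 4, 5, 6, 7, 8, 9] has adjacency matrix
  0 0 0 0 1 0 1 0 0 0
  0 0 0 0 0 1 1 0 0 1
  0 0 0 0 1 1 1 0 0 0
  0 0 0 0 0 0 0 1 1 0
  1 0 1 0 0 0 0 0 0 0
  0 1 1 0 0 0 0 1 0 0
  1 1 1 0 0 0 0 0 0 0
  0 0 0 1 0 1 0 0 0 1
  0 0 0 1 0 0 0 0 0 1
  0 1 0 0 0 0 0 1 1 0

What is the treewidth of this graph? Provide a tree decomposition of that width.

Treewidth 2.
Bags: B1 = {0, 4, 6}  B2 = {2, 4, 6}  B3 = {1, 2, 6}  B4 = {1, 2, 5}  B5 = {1, 5, 9}  B6 = {5, 7, 9}  B7 = {7, 8, 9}  B8 = {3, 7, 8}
Tree: B1–B2, B2–B3, B3–B4, B4–B5, B5–B6, B6–B7, B7–B8

Each bag holds 3 vertices, so the decomposition has width 2, which upper-bounds the treewidth. Since 0–4–2–6–0 is a cycle in G, G is not acyclic. Forests are exactly the graphs of treewidth ≤ 1, so tw(G) ≥ 2. The upper and lower bounds meet at 2, so that is the treewidth.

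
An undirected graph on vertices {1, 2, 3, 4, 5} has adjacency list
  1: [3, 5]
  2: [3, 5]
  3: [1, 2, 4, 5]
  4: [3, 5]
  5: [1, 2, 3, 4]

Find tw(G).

A width-2 tree decomposition is:
Bags: B1 = {1, 3, 5}  B2 = {2, 3, 5}  B3 = {3, 4, 5}
Tree: B1–B2, B2–B3
The largest bag has 3 vertices, giving width 2; this decomposition certifies tw(G) ≤ 2. On the other hand G contains the 3-clique {1, 3, 5}. A clique must lie in a single bag of any decomposition, so no decomposition can have width below 2. Therefore the treewidth is 2.

2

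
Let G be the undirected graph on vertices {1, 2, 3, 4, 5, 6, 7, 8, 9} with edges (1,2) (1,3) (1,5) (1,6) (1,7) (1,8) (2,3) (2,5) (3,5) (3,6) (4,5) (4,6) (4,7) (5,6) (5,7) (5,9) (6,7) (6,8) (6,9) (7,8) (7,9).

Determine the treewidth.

3

A width-3 tree decomposition is:
Bags: B1 = {5, 6, 7, 9}  B2 = {1, 5, 6, 7}  B3 = {1, 3, 5, 6}  B4 = {1, 2, 3, 5}  B5 = {4, 5, 6, 7}  B6 = {1, 6, 7, 8}
Tree: B1–B2, B2–B3, B3–B4, B2–B5, B2–B6
Each bag holds 4 vertices, so the decomposition has width 3, which upper-bounds the treewidth. Conversely, {1, 6, 7, 8} is a clique of size 4, and the vertices of any clique must share a bag in every tree decomposition; so some bag has ≥ 4 vertices and tw(G) ≥ 3. Therefore the treewidth is 3.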